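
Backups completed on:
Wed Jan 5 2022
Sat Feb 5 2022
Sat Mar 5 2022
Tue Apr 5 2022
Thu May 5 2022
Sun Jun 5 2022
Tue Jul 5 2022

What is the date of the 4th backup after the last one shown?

Each date is the 5th; the gaps (31, 28, 31, 30, 31, 30) track the month lengths.
The rule is the 5th of each month.
Next: August 2022 → Fri Aug 5 2022.
September 2022: Mon Sep 5 2022.
Next: October 2022 → Wed Oct 5 2022.
November 2022: Sat Nov 5 2022.

Sat Nov 5 2022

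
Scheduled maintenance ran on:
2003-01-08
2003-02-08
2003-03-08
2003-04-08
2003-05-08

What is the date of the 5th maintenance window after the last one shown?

2003-10-08

Each date is the 8th; the gaps (31, 28, 31, 30) track the month lengths.
The rule is the 8th of each month.
June 2003: 2003-06-08.
July 2003: 2003-07-08.
Next: August 2003 → 2003-08-08.
September 2003: 2003-09-08.
Next: October 2003 → 2003-10-08.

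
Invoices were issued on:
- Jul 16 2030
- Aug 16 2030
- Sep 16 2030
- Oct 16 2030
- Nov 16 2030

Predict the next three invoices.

Dec 16 2030, Jan 16 2031, Feb 16 2031

The day-of-month is always 16 (31, 31, 30, 31 days between events).
So this recurs on the 16th of each month.
December 2030: Dec 16 2030.
Next: January 2031 → Jan 16 2031.
Next: February 2031 → Feb 16 2031.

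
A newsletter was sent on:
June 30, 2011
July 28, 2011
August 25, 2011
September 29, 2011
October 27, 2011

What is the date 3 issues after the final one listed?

Every date is a Thursday; gaps 28, 28, 35, 28 days.
Each is the last Thursday of its month (at least one falls on the 29th or later, ruling out '4th Thursday').
November 2011 ends with Thursday November 24, 2011.
December 2011 ends with Thursday December 29, 2011.
Last Thursday of January 2012: January 26, 2012.

January 26, 2012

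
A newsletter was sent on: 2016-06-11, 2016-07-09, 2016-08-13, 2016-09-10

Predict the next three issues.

2016-10-08, 2016-11-12, 2016-12-10

All dates are Saturdays, 28, 35, 28 days apart.
Specifically, the 2nd Saturday of each month.
October 2016 — 2nd Saturday is 2016-10-08.
November 2016 — 2nd Saturday is 2016-11-12.
December 2016 — 2nd Saturday is 2016-12-10.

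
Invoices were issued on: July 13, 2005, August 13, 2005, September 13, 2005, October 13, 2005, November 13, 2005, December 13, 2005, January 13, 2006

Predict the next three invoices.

The day-of-month is always 13 (31, 31, 30, 31, 30, 31 days between events).
So this recurs on the 13th of each month.
February 2006: February 13, 2006.
March 2006: March 13, 2006.
April 2006: April 13, 2006.

February 13, 2006; March 13, 2006; April 13, 2006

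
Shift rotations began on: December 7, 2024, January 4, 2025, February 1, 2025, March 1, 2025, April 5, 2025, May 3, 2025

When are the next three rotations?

These are Saturdays at 28- or 35-day spacing (28, 28, 28, 35, 28).
The pattern: 1st Saturday of the month.
1st Saturday of June 2025: June 7, 2025.
July 2025 — 1st Saturday is July 5, 2025.
1st Saturday of August 2025: August 2, 2025.

June 7, 2025; July 5, 2025; August 2, 2025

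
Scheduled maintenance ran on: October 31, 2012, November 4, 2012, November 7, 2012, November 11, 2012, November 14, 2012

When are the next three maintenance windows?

The gap pattern 4, 3, 4, 3 repeats every 2 events.
These are the Wednesdays and Sundays of each week.
The following Sunday is November 18, 2012.
Next Wednesday: November 21, 2012.
Next Sunday: November 25, 2012.

November 18, 2012; November 21, 2012; November 25, 2012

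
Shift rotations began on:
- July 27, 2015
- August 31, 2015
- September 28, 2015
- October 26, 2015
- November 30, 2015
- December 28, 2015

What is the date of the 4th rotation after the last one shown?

April 25, 2016

All Mondays; the gaps (35, 28, 28, 35, 28) vary with month length.
This is the last Monday of each month.
Last Monday of January 2016: January 25, 2016.
February 2016 ends with Monday February 29, 2016.
Last Monday of March 2016: March 28, 2016.
April 2016 ends with Monday April 25, 2016.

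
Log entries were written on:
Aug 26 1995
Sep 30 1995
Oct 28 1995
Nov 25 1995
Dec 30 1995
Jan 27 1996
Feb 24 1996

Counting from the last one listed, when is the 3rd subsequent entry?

May 25 1996

Every date is a Saturday; gaps 35, 28, 28, 35, 28, 28 days.
Each is the last Saturday of its month (at least one falls on the 29th or later, ruling out '4th Saturday').
Last Saturday of March 1996: Mar 30 1996.
Last Saturday of April 1996: Apr 27 1996.
May 1996 ends with Saturday May 25 1996.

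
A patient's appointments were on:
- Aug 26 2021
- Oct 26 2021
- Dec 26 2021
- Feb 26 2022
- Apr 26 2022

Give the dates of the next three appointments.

The day-of-month is always 26 (61, 61, 62, 59 days between events).
So this recurs on the 26th of every 2 months.
Next: June 2022 → Jun 26 2022.
Next: August 2022 → Aug 26 2022.
Next: October 2022 → Oct 26 2022.

Jun 26 2022, Aug 26 2022, Oct 26 2022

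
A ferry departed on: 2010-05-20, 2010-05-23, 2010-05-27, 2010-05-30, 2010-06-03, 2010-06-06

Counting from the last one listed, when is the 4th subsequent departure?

Gaps: 3, 4, 3, 4, 3 days — not constant, but cyclic with period 2.
The events fall on every Thursday and Sunday.
The following Thursday is 2010-06-10.
The following Sunday is 2010-06-13.
Next Thursday: 2010-06-17.
Next Sunday: 2010-06-20.

2010-06-20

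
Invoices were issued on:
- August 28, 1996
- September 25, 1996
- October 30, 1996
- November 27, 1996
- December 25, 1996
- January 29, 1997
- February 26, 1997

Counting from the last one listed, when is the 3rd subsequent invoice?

May 28, 1997

These are Wednesdays with 28, 35, 28, 28, 35, 28-day gaps.
Each is the final Wednesday of its month — October 30, 1996 is past the 28th, so '4th Wednesday' doesn't fit.
March 1997 ends with Wednesday March 26, 1997.
Last Wednesday of April 1997: April 30, 1997.
Last Wednesday of May 1997: May 28, 1997.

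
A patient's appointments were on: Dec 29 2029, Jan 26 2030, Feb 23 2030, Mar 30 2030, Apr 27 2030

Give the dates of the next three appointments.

Every date is a Saturday; gaps 28, 28, 35, 28 days.
Each is the last Saturday of its month (at least one falls on the 29th or later, ruling out '4th Saturday').
Last Saturday of May 2030: May 25 2030.
Last Saturday of June 2030: Jun 29 2030.
July 2030 ends with Saturday Jul 27 2030.

May 25 2030, Jun 29 2030, Jul 27 2030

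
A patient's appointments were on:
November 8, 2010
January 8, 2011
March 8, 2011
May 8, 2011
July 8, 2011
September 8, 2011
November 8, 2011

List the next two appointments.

January 8, 2012; March 8, 2012

The day-of-month is always 8 (61, 59, 61, 61, 62, 61 days between events).
So this recurs on the 8th of every 2 months.
January 2012: January 8, 2012.
March 2012: March 8, 2012.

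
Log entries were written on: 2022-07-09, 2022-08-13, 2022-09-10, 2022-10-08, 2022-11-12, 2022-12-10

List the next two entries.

2023-01-14, 2023-02-11

All dates are Saturdays, 35, 28, 28, 35, 28 days apart.
Specifically, the 2nd Saturday of each month.
2nd Saturday of January 2023: 2023-01-14.
February 2023 — 2nd Saturday is 2023-02-11.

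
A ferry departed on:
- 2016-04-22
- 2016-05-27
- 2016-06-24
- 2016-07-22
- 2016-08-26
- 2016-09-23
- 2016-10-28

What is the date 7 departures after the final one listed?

All dates are Fridays, 35, 28, 28, 35, 28, 35 days apart.
Specifically, the 4th Friday of each month.
4th Friday of November 2016: 2016-11-25.
December 2016 — 4th Friday is 2016-12-23.
4th Friday of January 2017: 2017-01-27.
4th Friday of February 2017: 2017-02-24.
4th Friday of March 2017: 2017-03-24.
April 2017 — 4th Friday is 2017-04-28.
4th Friday of May 2017: 2017-05-26.

2017-05-26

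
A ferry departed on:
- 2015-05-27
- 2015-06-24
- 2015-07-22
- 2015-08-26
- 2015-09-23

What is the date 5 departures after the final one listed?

Gaps: 28, 28, 35, 28 days — a mix of 28 and 35. Every date is a Wednesday.
Each is the 4th Wednesday of its month.
October 2015 — 4th Wednesday is 2015-10-28.
4th Wednesday of November 2015: 2015-11-25.
4th Wednesday of December 2015: 2015-12-23.
January 2016 — 4th Wednesday is 2016-01-27.
4th Wednesday of February 2016: 2016-02-24.

2016-02-24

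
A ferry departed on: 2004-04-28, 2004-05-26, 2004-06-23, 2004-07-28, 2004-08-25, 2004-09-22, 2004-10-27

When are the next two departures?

All dates are Wednesdays, 28, 28, 35, 28, 28, 35 days apart.
Specifically, the 4th Wednesday of each month.
November 2004 — 4th Wednesday is 2004-11-24.
December 2004 — 4th Wednesday is 2004-12-22.

2004-11-24, 2004-12-22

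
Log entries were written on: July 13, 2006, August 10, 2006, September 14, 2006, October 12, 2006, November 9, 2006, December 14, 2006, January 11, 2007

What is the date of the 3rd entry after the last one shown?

Gaps: 28, 35, 28, 28, 35, 28 days — a mix of 28 and 35. Every date is a Thursday.
Each is the 2nd Thursday of its month.
February 2007 — 2nd Thursday is February 8, 2007.
March 2007 — 2nd Thursday is March 8, 2007.
April 2007 — 2nd Thursday is April 12, 2007.

April 12, 2007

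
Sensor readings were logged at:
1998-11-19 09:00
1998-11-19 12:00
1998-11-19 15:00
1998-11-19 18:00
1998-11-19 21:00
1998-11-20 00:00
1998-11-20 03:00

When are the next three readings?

The interval is a steady 3 hours (3, 3, 3, 3, 3, 3).
1998-11-20 03:00 + 3 h = 1998-11-20 06:00.
1998-11-20 06:00 + 3 h = 1998-11-20 09:00.
1998-11-20 09:00 + 3 h = 1998-11-20 12:00.

1998-11-20 06:00, 1998-11-20 09:00, 1998-11-20 12:00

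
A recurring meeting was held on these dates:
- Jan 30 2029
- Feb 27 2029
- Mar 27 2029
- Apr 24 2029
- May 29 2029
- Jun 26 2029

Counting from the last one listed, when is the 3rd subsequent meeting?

These are Tuesdays with 28, 28, 28, 35, 28-day gaps.
Each is the final Tuesday of its month — Jan 30 2029 is past the 28th, so '4th Tuesday' doesn't fit.
Last Tuesday of July 2029: Jul 31 2029.
August 2029 ends with Tuesday Aug 28 2029.
Last Tuesday of September 2029: Sep 25 2029.

Sep 25 2029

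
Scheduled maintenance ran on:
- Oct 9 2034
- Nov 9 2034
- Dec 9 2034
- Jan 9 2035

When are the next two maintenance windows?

Each date is the 9th; the gaps (31, 30, 31) track the month lengths.
The rule is the 9th of each month.
Next: February 2035 → Feb 9 2035.
March 2035: Mar 9 2035.

Feb 9 2035, Mar 9 2035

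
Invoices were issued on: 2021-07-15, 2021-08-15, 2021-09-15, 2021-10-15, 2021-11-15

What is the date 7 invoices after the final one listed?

2022-06-15

Gaps: 31, 31, 30, 31 days — not constant. Every event is on the 15th of the month.
Pattern: the 15th of each month.
Next: December 2021 → 2021-12-15.
Next: January 2022 → 2022-01-15.
Next: February 2022 → 2022-02-15.
Next: March 2022 → 2022-03-15.
April 2022: 2022-04-15.
Next: May 2022 → 2022-05-15.
Next: June 2022 → 2022-06-15.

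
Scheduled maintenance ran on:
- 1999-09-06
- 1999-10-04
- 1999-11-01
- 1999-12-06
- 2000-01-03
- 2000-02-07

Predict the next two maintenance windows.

2000-03-06, 2000-04-03

Gaps: 28, 28, 35, 28, 35 days — a mix of 28 and 35. Every date is a Monday.
Each is the 1st Monday of its month.
March 2000 — 1st Monday is 2000-03-06.
1st Monday of April 2000: 2000-04-03.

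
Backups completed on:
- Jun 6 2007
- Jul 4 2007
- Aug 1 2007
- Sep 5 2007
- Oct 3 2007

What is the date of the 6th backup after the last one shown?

Apr 2 2008

These are Wednesdays at 28- or 35-day spacing (28, 28, 35, 28).
The pattern: 1st Wednesday of the month.
1st Wednesday of November 2007: Nov 7 2007.
1st Wednesday of December 2007: Dec 5 2007.
1st Wednesday of January 2008: Jan 2 2008.
February 2008 — 1st Wednesday is Feb 6 2008.
March 2008 — 1st Wednesday is Mar 5 2008.
1st Wednesday of April 2008: Apr 2 2008.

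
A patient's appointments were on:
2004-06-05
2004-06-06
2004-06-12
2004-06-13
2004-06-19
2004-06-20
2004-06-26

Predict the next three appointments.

2004-06-27, 2004-07-03, 2004-07-04

The gap pattern 1, 6, 1, 6, 1, 6 repeats every 2 events.
These are the Saturdays and Sundays of each week.
The following Sunday is 2004-06-27.
The following Saturday is 2004-07-03.
Next Sunday: 2004-07-04.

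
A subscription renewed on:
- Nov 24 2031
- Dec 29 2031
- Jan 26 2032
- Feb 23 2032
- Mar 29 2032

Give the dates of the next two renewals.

Apr 26 2032, May 31 2032

All Mondays; the gaps (35, 28, 28, 35) vary with month length.
This is the last Monday of each month.
Last Monday of April 2032: Apr 26 2032.
Last Monday of May 2032: May 31 2032.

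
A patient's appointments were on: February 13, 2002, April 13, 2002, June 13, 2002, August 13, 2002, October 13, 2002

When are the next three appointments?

December 13, 2002; February 13, 2003; April 13, 2003

Gaps: 59, 61, 61, 61 days — not constant. Every event is on the 13th of the month.
Pattern: the 13th of every 2 months.
Next: December 2002 → December 13, 2002.
February 2003: February 13, 2003.
Next: April 2003 → April 13, 2003.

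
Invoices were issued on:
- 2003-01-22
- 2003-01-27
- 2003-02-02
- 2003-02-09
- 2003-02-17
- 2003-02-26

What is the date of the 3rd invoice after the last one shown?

2003-03-31

Gaps: 5, 6, 7, 8, 9 days — each gap is 1 larger than the previous one.
Next gap: 10 days. 2003-02-26 + 10 days = 2003-03-08.
Next gap: 11 days. 2003-03-08 + 11 days = 2003-03-19.
Next gap: 12 days. 2003-03-19 + 12 days = 2003-03-31.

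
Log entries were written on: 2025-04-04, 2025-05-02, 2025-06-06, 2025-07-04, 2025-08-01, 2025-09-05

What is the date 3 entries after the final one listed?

All dates are Fridays, 28, 35, 28, 28, 35 days apart.
Specifically, the 1st Friday of each month.
1st Friday of October 2025: 2025-10-03.
1st Friday of November 2025: 2025-11-07.
December 2025 — 1st Friday is 2025-12-05.

2025-12-05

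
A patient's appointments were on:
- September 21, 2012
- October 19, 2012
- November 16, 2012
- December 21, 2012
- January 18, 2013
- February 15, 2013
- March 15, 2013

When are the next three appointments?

All dates are Fridays, 28, 28, 35, 28, 28, 28 days apart.
Specifically, the 3rd Friday of each month.
3rd Friday of April 2013: April 19, 2013.
May 2013 — 3rd Friday is May 17, 2013.
3rd Friday of June 2013: June 21, 2013.

April 19, 2013; May 17, 2013; June 21, 2013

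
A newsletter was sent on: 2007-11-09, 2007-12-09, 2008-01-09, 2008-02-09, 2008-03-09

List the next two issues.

The day-of-month is always 9 (30, 31, 31, 29 days between events).
So this recurs on the 9th of each month.
Next: April 2008 → 2008-04-09.
Next: May 2008 → 2008-05-09.

2008-04-09, 2008-05-09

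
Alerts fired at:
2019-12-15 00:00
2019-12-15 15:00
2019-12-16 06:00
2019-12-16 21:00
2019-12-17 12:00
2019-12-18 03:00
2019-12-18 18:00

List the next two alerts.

Gaps: 15, 15, 15, 15, 15, 15 hours — each event is 15 hours after the previous one.
2019-12-18 18:00 + 15 h = 2019-12-19 09:00.
2019-12-19 09:00 + 15 h = 2019-12-20 00:00.

2019-12-19 09:00, 2019-12-20 00:00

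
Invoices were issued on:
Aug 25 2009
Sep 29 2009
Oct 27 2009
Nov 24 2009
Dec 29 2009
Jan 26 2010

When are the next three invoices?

These are Tuesdays with 35, 28, 28, 35, 28-day gaps.
Each is the final Tuesday of its month — Sep 29 2009 is past the 28th, so '4th Tuesday' doesn't fit.
February 2010 ends with Tuesday Feb 23 2010.
Last Tuesday of March 2010: Mar 30 2010.
Last Tuesday of April 2010: Apr 27 2010.

Feb 23 2010, Mar 30 2010, Apr 27 2010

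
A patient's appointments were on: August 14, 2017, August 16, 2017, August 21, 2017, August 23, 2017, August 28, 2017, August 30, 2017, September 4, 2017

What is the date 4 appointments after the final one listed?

Every event lands on a Monday or Wednesday (gaps cycle 2, 5, 2, 5, 2, 5).
So the schedule is: every Monday and Wednesday.
The following Wednesday is September 6, 2017.
The following Monday is September 11, 2017.
The following Wednesday is September 13, 2017.
Next Monday: September 18, 2017.

September 18, 2017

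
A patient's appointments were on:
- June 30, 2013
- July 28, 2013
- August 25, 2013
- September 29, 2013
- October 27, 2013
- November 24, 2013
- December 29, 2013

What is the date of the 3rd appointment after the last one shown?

March 30, 2014

Every date is a Sunday; gaps 28, 28, 35, 28, 28, 35 days.
Each is the last Sunday of its month (at least one falls on the 29th or later, ruling out '4th Sunday').
January 2014 ends with Sunday January 26, 2014.
Last Sunday of February 2014: February 23, 2014.
March 2014 ends with Sunday March 30, 2014.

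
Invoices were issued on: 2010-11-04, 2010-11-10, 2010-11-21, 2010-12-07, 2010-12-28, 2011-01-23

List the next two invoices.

The spacing grows by 5 each time: 6, 11, 16, 21, 26 days.
Next gap: 31 days. 2011-01-23 + 31 days = 2011-02-23.
Next gap: 36 days. 2011-02-23 + 36 days = 2011-03-31.

2011-02-23, 2011-03-31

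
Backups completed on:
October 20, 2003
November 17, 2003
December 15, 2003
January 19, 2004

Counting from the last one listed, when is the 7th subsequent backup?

August 16, 2004

These are Mondays at 28- or 35-day spacing (28, 28, 35).
The pattern: 3rd Monday of the month.
3rd Monday of February 2004: February 16, 2004.
March 2004 — 3rd Monday is March 15, 2004.
April 2004 — 3rd Monday is April 19, 2004.
3rd Monday of May 2004: May 17, 2004.
June 2004 — 3rd Monday is June 21, 2004.
July 2004 — 3rd Monday is July 19, 2004.
August 2004 — 3rd Monday is August 16, 2004.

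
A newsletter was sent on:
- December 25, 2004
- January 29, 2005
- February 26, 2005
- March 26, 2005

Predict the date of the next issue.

April 30, 2005

All Saturdays; the gaps (35, 28, 28) vary with month length.
This is the last Saturday of each month.
April 2005 ends with Saturday April 30, 2005.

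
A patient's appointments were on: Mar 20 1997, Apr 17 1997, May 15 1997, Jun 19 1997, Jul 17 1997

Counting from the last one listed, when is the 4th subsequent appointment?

These are Thursdays at 28- or 35-day spacing (28, 28, 35, 28).
The pattern: 3rd Thursday of the month.
August 1997 — 3rd Thursday is Aug 21 1997.
September 1997 — 3rd Thursday is Sep 18 1997.
October 1997 — 3rd Thursday is Oct 16 1997.
3rd Thursday of November 1997: Nov 20 1997.

Nov 20 1997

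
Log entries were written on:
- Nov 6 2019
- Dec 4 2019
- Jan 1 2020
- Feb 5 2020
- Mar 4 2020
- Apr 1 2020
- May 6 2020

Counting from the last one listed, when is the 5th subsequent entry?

Oct 7 2020

Gaps: 28, 28, 35, 28, 28, 35 days — a mix of 28 and 35. Every date is a Wednesday.
Each is the 1st Wednesday of its month.
1st Wednesday of June 2020: Jun 3 2020.
July 2020 — 1st Wednesday is Jul 1 2020.
1st Wednesday of August 2020: Aug 5 2020.
1st Wednesday of September 2020: Sep 2 2020.
1st Wednesday of October 2020: Oct 7 2020.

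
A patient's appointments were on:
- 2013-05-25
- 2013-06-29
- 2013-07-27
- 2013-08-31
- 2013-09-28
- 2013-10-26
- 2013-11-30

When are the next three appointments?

2013-12-28, 2014-01-25, 2014-02-22

Every date is a Saturday; gaps 35, 28, 35, 28, 28, 35 days.
Each is the last Saturday of its month (at least one falls on the 29th or later, ruling out '4th Saturday').
December 2013 ends with Saturday 2013-12-28.
January 2014 ends with Saturday 2014-01-25.
February 2014 ends with Saturday 2014-02-22.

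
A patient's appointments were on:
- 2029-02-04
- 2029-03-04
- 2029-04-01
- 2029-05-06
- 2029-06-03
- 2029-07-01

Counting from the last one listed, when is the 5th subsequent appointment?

These are Sundays at 28- or 35-day spacing (28, 28, 35, 28, 28).
The pattern: 1st Sunday of the month.
1st Sunday of August 2029: 2029-08-05.
September 2029 — 1st Sunday is 2029-09-02.
1st Sunday of October 2029: 2029-10-07.
November 2029 — 1st Sunday is 2029-11-04.
1st Sunday of December 2029: 2029-12-02.

2029-12-02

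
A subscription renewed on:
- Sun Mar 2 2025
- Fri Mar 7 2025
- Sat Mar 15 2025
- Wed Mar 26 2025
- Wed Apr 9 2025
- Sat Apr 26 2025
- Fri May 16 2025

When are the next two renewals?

Sun Jun 8 2025, Fri Jul 4 2025

Intervals are 5, 8, 11, 14, 17, 20 days — an arithmetic progression with common difference 3.
Next gap: 23 days. Fri May 16 2025 + 23 days = Sun Jun 8 2025.
Next gap: 26 days. Sun Jun 8 2025 + 26 days = Fri Jul 4 2025.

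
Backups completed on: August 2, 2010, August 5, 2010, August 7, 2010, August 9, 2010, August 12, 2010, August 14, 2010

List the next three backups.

August 16, 2010; August 19, 2010; August 21, 2010

Gaps: 3, 2, 2, 3, 2 days — not constant, but cyclic with period 3.
The events fall on every Monday, Thursday and Saturday.
The following Monday is August 16, 2010.
The following Thursday is August 19, 2010.
Next Saturday: August 21, 2010.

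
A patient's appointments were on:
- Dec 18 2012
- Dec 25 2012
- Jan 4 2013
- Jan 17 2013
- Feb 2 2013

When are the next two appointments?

Feb 21 2013, Mar 15 2013

The spacing grows by 3 each time: 7, 10, 13, 16 days.
Next gap: 19 days. Feb 2 2013 + 19 days = Feb 21 2013.
Next gap: 22 days. Feb 21 2013 + 22 days = Mar 15 2013.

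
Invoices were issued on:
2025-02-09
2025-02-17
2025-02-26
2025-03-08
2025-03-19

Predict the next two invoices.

2025-03-31, 2025-04-13

The spacing grows by 1 each time: 8, 9, 10, 11 days.
Next gap: 12 days. 2025-03-19 + 12 days = 2025-03-31.
Next gap: 13 days. 2025-03-31 + 13 days = 2025-04-13.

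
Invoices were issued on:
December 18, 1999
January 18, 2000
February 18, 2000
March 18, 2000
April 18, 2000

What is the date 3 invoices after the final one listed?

Gaps: 31, 31, 29, 31 days — not constant. Every event is on the 18th of the month.
Pattern: the 18th of each month.
Next: May 2000 → May 18, 2000.
June 2000: June 18, 2000.
July 2000: July 18, 2000.

July 18, 2000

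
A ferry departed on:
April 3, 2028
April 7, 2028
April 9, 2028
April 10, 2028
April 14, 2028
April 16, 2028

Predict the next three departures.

Gaps: 4, 2, 1, 4, 2 days — not constant, but cyclic with period 3.
The events fall on every Monday, Friday and Sunday.
Next Monday: April 17, 2028.
The following Friday is April 21, 2028.
Next Sunday: April 23, 2028.

April 17, 2028; April 21, 2028; April 23, 2028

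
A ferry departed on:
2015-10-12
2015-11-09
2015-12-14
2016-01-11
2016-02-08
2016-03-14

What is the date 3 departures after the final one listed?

2016-06-13

These are Mondays at 28- or 35-day spacing (28, 35, 28, 28, 35).
The pattern: 2nd Monday of the month.
2nd Monday of April 2016: 2016-04-11.
2nd Monday of May 2016: 2016-05-09.
June 2016 — 2nd Monday is 2016-06-13.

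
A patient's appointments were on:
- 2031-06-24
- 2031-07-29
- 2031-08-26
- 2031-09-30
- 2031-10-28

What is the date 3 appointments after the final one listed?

These are Tuesdays with 35, 28, 35, 28-day gaps.
Each is the final Tuesday of its month — 2031-07-29 is past the 28th, so '4th Tuesday' doesn't fit.
November 2031 ends with Tuesday 2031-11-25.
Last Tuesday of December 2031: 2031-12-30.
Last Tuesday of January 2032: 2032-01-27.

2032-01-27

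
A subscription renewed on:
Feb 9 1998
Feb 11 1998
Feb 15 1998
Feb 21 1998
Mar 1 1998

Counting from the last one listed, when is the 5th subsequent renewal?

May 10 1998

Intervals are 2, 4, 6, 8 days — an arithmetic progression with common difference 2.
Next gap: 10 days. Mar 1 1998 + 10 days = Mar 11 1998.
Next gap: 12 days. Mar 11 1998 + 12 days = Mar 23 1998.
Next gap: 14 days. Mar 23 1998 + 14 days = Apr 6 1998.
Next gap: 16 days. Apr 6 1998 + 16 days = Apr 22 1998.
Next gap: 18 days. Apr 22 1998 + 18 days = May 10 1998.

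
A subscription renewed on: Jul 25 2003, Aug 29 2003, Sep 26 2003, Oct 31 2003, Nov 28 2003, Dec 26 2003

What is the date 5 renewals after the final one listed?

May 28 2004

These are Fridays with 35, 28, 35, 28, 28-day gaps.
Each is the final Friday of its month — Aug 29 2003 is past the 28th, so '4th Friday' doesn't fit.
Last Friday of January 2004: Jan 30 2004.
Last Friday of February 2004: Feb 27 2004.
March 2004 ends with Friday Mar 26 2004.
Last Friday of April 2004: Apr 30 2004.
May 2004 ends with Friday May 28 2004.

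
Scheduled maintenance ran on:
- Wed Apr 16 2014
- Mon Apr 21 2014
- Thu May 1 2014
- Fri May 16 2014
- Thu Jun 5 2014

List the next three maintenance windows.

Intervals are 5, 10, 15, 20 days — an arithmetic progression with common difference 5.
Next gap: 25 days. Thu Jun 5 2014 + 25 days = Mon Jun 30 2014.
Next gap: 30 days. Mon Jun 30 2014 + 30 days = Wed Jul 30 2014.
Next gap: 35 days. Wed Jul 30 2014 + 35 days = Wed Sep 3 2014.

Mon Jun 30 2014, Wed Jul 30 2014, Wed Sep 3 2014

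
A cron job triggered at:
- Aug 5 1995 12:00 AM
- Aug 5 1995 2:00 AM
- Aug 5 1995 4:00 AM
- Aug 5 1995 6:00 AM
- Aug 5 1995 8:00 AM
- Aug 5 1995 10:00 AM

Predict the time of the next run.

Aug 5 1995 12:00 PM

Spacing: 2, 2, 2, 2, 2 h — constant 2 h.
Aug 5 1995 10:00 AM + 2 h = Aug 5 1995 12:00 PM.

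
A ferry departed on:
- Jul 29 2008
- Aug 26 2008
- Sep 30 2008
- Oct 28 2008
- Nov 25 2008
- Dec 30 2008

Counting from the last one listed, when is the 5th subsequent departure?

All Tuesdays; the gaps (28, 35, 28, 28, 35) vary with month length.
This is the last Tuesday of each month.
Last Tuesday of January 2009: Jan 27 2009.
Last Tuesday of February 2009: Feb 24 2009.
Last Tuesday of March 2009: Mar 31 2009.
Last Tuesday of April 2009: Apr 28 2009.
May 2009 ends with Tuesday May 26 2009.

May 26 2009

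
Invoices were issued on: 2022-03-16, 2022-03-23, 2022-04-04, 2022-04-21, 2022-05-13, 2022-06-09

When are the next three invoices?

Gaps: 7, 12, 17, 22, 27 days — each gap is 5 larger than the previous one.
Next gap: 32 days. 2022-06-09 + 32 days = 2022-07-11.
Next gap: 37 days. 2022-07-11 + 37 days = 2022-08-17.
Next gap: 42 days. 2022-08-17 + 42 days = 2022-09-28.

2022-07-11, 2022-08-17, 2022-09-28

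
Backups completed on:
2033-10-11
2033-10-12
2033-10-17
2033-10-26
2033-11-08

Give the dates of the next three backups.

Intervals are 1, 5, 9, 13 days — an arithmetic progression with common difference 4.
Next gap: 17 days. 2033-11-08 + 17 days = 2033-11-25.
Next gap: 21 days. 2033-11-25 + 21 days = 2033-12-16.
Next gap: 25 days. 2033-12-16 + 25 days = 2034-01-10.

2033-11-25, 2033-12-16, 2034-01-10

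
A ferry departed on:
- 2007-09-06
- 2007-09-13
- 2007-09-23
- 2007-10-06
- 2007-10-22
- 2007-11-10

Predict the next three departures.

2007-12-02, 2007-12-27, 2008-01-24

Gaps: 7, 10, 13, 16, 19 days — each gap is 3 larger than the previous one.
Next gap: 22 days. 2007-11-10 + 22 days = 2007-12-02.
Next gap: 25 days. 2007-12-02 + 25 days = 2007-12-27.
Next gap: 28 days. 2007-12-27 + 28 days = 2008-01-24.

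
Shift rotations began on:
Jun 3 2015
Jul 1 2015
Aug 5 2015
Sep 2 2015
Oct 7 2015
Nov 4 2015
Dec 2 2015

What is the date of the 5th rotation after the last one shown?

These are Wednesdays at 28- or 35-day spacing (28, 35, 28, 35, 28, 28).
The pattern: 1st Wednesday of the month.
January 2016 — 1st Wednesday is Jan 6 2016.
February 2016 — 1st Wednesday is Feb 3 2016.
March 2016 — 1st Wednesday is Mar 2 2016.
1st Wednesday of April 2016: Apr 6 2016.
1st Wednesday of May 2016: May 4 2016.

May 4 2016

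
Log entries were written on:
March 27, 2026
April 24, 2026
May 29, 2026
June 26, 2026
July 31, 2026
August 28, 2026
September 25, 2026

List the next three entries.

October 30, 2026; November 27, 2026; December 25, 2026

All Fridays; the gaps (28, 35, 28, 35, 28, 28) vary with month length.
This is the last Friday of each month.
October 2026 ends with Friday October 30, 2026.
November 2026 ends with Friday November 27, 2026.
Last Friday of December 2026: December 25, 2026.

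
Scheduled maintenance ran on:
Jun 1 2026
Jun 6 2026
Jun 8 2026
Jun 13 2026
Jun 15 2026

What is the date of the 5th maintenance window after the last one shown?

Gaps: 5, 2, 5, 2 days — not constant, but cyclic with period 2.
The events fall on every Monday and Saturday.
The following Saturday is Jun 20 2026.
The following Monday is Jun 22 2026.
Next Saturday: Jun 27 2026.
Next Monday: Jun 29 2026.
The following Saturday is Jul 4 2026.

Jul 4 2026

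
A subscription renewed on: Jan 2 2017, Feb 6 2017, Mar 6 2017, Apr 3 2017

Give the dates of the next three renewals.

May 1 2017, Jun 5 2017, Jul 3 2017

All dates are Mondays, 35, 28, 28 days apart.
Specifically, the 1st Monday of each month.
1st Monday of May 2017: May 1 2017.
1st Monday of June 2017: Jun 5 2017.
July 2017 — 1st Monday is Jul 3 2017.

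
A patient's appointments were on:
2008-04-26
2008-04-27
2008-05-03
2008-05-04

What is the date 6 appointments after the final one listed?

Every event lands on a Saturday or Sunday (gaps cycle 1, 6, 1).
So the schedule is: every Saturday and Sunday.
Next Saturday: 2008-05-10.
The following Sunday is 2008-05-11.
Next Saturday: 2008-05-17.
Next Sunday: 2008-05-18.
The following Saturday is 2008-05-24.
The following Sunday is 2008-05-25.

2008-05-25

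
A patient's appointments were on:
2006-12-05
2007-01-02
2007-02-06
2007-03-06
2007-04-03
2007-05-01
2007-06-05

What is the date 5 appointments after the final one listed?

These are Tuesdays at 28- or 35-day spacing (28, 35, 28, 28, 28, 35).
The pattern: 1st Tuesday of the month.
1st Tuesday of July 2007: 2007-07-03.
August 2007 — 1st Tuesday is 2007-08-07.
September 2007 — 1st Tuesday is 2007-09-04.
1st Tuesday of October 2007: 2007-10-02.
1st Tuesday of November 2007: 2007-11-06.

2007-11-06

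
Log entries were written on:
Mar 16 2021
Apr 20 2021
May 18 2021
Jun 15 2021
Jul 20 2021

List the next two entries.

All dates are Tuesdays, 35, 28, 28, 35 days apart.
Specifically, the 3rd Tuesday of each month.
August 2021 — 3rd Tuesday is Aug 17 2021.
September 2021 — 3rd Tuesday is Sep 21 2021.

Aug 17 2021, Sep 21 2021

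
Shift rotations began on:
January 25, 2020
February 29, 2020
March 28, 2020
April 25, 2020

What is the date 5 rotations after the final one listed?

All Saturdays; the gaps (35, 28, 28) vary with month length.
This is the last Saturday of each month.
May 2020 ends with Saturday May 30, 2020.
Last Saturday of June 2020: June 27, 2020.
July 2020 ends with Saturday July 25, 2020.
August 2020 ends with Saturday August 29, 2020.
September 2020 ends with Saturday September 26, 2020.

September 26, 2020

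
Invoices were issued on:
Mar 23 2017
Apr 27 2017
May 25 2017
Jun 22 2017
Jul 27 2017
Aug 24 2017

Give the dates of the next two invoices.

All dates are Thursdays, 35, 28, 28, 35, 28 days apart.
Specifically, the 4th Thursday of each month.
4th Thursday of September 2017: Sep 28 2017.
October 2017 — 4th Thursday is Oct 26 2017.

Sep 28 2017, Oct 26 2017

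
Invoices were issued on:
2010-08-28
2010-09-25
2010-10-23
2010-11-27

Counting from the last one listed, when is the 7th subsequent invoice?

2011-06-25

These are Saturdays at 28- or 35-day spacing (28, 28, 35).
The pattern: 4th Saturday of the month.
December 2010 — 4th Saturday is 2010-12-25.
January 2011 — 4th Saturday is 2011-01-22.
February 2011 — 4th Saturday is 2011-02-26.
March 2011 — 4th Saturday is 2011-03-26.
April 2011 — 4th Saturday is 2011-04-23.
May 2011 — 4th Saturday is 2011-05-28.
4th Saturday of June 2011: 2011-06-25.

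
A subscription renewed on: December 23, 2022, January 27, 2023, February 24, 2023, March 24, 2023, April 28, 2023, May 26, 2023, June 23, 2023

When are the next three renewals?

July 28, 2023; August 25, 2023; September 22, 2023

These are Fridays at 28- or 35-day spacing (35, 28, 28, 35, 28, 28).
The pattern: 4th Friday of the month.
July 2023 — 4th Friday is July 28, 2023.
4th Friday of August 2023: August 25, 2023.
4th Friday of September 2023: September 22, 2023.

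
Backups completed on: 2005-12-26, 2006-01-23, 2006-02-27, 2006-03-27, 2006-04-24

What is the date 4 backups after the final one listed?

2006-08-28

These are Mondays at 28- or 35-day spacing (28, 35, 28, 28).
The pattern: 4th Monday of the month.
4th Monday of May 2006: 2006-05-22.
4th Monday of June 2006: 2006-06-26.
4th Monday of July 2006: 2006-07-24.
4th Monday of August 2006: 2006-08-28.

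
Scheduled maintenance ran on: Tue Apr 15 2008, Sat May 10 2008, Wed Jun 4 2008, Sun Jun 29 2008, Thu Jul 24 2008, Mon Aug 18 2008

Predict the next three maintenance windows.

Fri Sep 12 2008, Tue Oct 7 2008, Sat Nov 1 2008

Gaps between consecutive events: 25, 25, 25, 25, 25 days — a constant 25-day interval.
Mon Aug 18 2008 + 25 days = Fri Sep 12 2008.
Fri Sep 12 2008 + 25 days = Tue Oct 7 2008.
Tue Oct 7 2008 + 25 days = Sat Nov 1 2008.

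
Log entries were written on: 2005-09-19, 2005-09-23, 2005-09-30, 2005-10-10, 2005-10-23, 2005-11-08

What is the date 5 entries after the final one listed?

Intervals are 4, 7, 10, 13, 16 days — an arithmetic progression with common difference 3.
Next gap: 19 days. 2005-11-08 + 19 days = 2005-11-27.
Next gap: 22 days. 2005-11-27 + 22 days = 2005-12-19.
Next gap: 25 days. 2005-12-19 + 25 days = 2006-01-13.
Next gap: 28 days. 2006-01-13 + 28 days = 2006-02-10.
Next gap: 31 days. 2006-02-10 + 31 days = 2006-03-13.

2006-03-13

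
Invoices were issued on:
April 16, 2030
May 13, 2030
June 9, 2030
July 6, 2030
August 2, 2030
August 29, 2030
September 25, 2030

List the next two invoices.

October 22, 2030; November 18, 2030

The spacing is 27, 27, 27, 27, 27, 27 days — always 27 days.
September 25, 2030 + 27 days = October 22, 2030.
October 22, 2030 + 27 days = November 18, 2030.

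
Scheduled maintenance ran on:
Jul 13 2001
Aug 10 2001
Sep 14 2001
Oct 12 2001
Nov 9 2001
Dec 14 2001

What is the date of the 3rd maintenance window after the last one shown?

Mar 8 2002

Gaps: 28, 35, 28, 28, 35 days — a mix of 28 and 35. Every date is a Friday.
Each is the 2nd Friday of its month.
2nd Friday of January 2002: Jan 11 2002.
2nd Friday of February 2002: Feb 8 2002.
2nd Friday of March 2002: Mar 8 2002.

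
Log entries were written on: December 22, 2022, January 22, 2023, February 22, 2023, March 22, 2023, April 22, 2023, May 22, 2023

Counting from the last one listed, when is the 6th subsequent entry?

Gaps: 31, 31, 28, 31, 30 days — not constant. Every event is on the 22nd of the month.
Pattern: the 22nd of each month.
Next: June 2023 → June 22, 2023.
July 2023: July 22, 2023.
August 2023: August 22, 2023.
September 2023: September 22, 2023.
Next: October 2023 → October 22, 2023.
Next: November 2023 → November 22, 2023.

November 22, 2023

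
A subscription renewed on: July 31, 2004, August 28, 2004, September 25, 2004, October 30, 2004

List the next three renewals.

November 27, 2004; December 25, 2004; January 29, 2005

Every date is a Saturday; gaps 28, 28, 35 days.
Each is the last Saturday of its month (at least one falls on the 29th or later, ruling out '4th Saturday').
November 2004 ends with Saturday November 27, 2004.
December 2004 ends with Saturday December 25, 2004.
January 2005 ends with Saturday January 29, 2005.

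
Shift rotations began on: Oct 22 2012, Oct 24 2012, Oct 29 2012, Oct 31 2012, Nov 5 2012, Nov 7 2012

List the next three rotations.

Gaps: 2, 5, 2, 5, 2 days — not constant, but cyclic with period 2.
The events fall on every Monday and Wednesday.
Next Monday: Nov 12 2012.
The following Wednesday is Nov 14 2012.
The following Monday is Nov 19 2012.

Nov 12 2012, Nov 14 2012, Nov 19 2012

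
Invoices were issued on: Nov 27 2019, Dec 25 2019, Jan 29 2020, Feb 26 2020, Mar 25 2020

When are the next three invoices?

Apr 29 2020, May 27 2020, Jun 24 2020

All Wednesdays; the gaps (28, 35, 28, 28) vary with month length.
This is the last Wednesday of each month.
April 2020 ends with Wednesday Apr 29 2020.
Last Wednesday of May 2020: May 27 2020.
June 2020 ends with Wednesday Jun 24 2020.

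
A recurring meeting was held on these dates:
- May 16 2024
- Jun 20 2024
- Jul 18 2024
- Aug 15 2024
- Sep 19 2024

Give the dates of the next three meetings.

Oct 17 2024, Nov 21 2024, Dec 19 2024

Gaps: 35, 28, 28, 35 days — a mix of 28 and 35. Every date is a Thursday.
Each is the 3rd Thursday of its month.
3rd Thursday of October 2024: Oct 17 2024.
3rd Thursday of November 2024: Nov 21 2024.
3rd Thursday of December 2024: Dec 19 2024.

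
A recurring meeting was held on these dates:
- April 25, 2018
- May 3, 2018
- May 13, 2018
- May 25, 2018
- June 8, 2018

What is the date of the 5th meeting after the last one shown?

September 16, 2018

Gaps: 8, 10, 12, 14 days — each gap is 2 larger than the previous one.
Next gap: 16 days. June 8, 2018 + 16 days = June 24, 2018.
Next gap: 18 days. June 24, 2018 + 18 days = July 12, 2018.
Next gap: 20 days. July 12, 2018 + 20 days = August 1, 2018.
Next gap: 22 days. August 1, 2018 + 22 days = August 23, 2018.
Next gap: 24 days. August 23, 2018 + 24 days = September 16, 2018.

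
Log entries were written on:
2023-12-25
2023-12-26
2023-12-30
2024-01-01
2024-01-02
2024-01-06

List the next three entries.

2024-01-08, 2024-01-09, 2024-01-13

Gaps: 1, 4, 2, 1, 4 days — not constant, but cyclic with period 3.
The events fall on every Monday, Tuesday and Saturday.
The following Monday is 2024-01-08.
Next Tuesday: 2024-01-09.
Next Saturday: 2024-01-13.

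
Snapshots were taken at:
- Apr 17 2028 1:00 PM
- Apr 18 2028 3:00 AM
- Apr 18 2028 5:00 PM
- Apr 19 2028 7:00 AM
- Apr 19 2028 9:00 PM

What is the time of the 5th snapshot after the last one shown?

The interval is a steady 14 hours (14, 14, 14, 14).
Apr 19 2028 9:00 PM + 14 h = Apr 20 2028 11:00 AM.
Apr 20 2028 11:00 AM + 14 h = Apr 21 2028 1:00 AM.
Apr 21 2028 1:00 AM + 14 h = Apr 21 2028 3:00 PM.
Apr 21 2028 3:00 PM + 14 h = Apr 22 2028 5:00 AM.
Apr 22 2028 5:00 AM + 14 h = Apr 22 2028 7:00 PM.

Apr 22 2028 7:00 PM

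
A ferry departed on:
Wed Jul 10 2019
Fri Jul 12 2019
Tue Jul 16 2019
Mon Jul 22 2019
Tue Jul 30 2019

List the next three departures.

Fri Aug 9 2019, Wed Aug 21 2019, Wed Sep 4 2019

Gaps: 2, 4, 6, 8 days — each gap is 2 larger than the previous one.
Next gap: 10 days. Tue Jul 30 2019 + 10 days = Fri Aug 9 2019.
Next gap: 12 days. Fri Aug 9 2019 + 12 days = Wed Aug 21 2019.
Next gap: 14 days. Wed Aug 21 2019 + 14 days = Wed Sep 4 2019.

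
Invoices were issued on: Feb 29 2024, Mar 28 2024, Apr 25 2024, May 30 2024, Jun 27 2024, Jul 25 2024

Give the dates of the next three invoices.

Aug 29 2024, Sep 26 2024, Oct 31 2024

All Thursdays; the gaps (28, 28, 35, 28, 28) vary with month length.
This is the last Thursday of each month.
August 2024 ends with Thursday Aug 29 2024.
September 2024 ends with Thursday Sep 26 2024.
Last Thursday of October 2024: Oct 31 2024.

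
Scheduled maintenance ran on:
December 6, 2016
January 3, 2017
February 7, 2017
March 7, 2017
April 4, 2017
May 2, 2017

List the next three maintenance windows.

June 6, 2017; July 4, 2017; August 1, 2017

These are Tuesdays at 28- or 35-day spacing (28, 35, 28, 28, 28).
The pattern: 1st Tuesday of the month.
June 2017 — 1st Tuesday is June 6, 2017.
1st Tuesday of July 2017: July 4, 2017.
1st Tuesday of August 2017: August 1, 2017.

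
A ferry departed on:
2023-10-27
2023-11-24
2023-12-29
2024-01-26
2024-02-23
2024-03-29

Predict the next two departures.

2024-04-26, 2024-05-31

All Fridays; the gaps (28, 35, 28, 28, 35) vary with month length.
This is the last Friday of each month.
Last Friday of April 2024: 2024-04-26.
Last Friday of May 2024: 2024-05-31.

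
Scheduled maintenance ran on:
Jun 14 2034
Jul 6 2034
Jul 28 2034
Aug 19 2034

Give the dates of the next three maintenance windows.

Every event comes 22 days after the last (22, 22, 22).
Aug 19 2034 + 22 days = Sep 10 2034.
Sep 10 2034 + 22 days = Oct 2 2034.
Oct 2 2034 + 22 days = Oct 24 2034.

Sep 10 2034, Oct 2 2034, Oct 24 2034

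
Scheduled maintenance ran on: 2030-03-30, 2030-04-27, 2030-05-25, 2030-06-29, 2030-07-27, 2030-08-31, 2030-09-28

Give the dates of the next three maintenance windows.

2030-10-26, 2030-11-30, 2030-12-28

Every date is a Saturday; gaps 28, 28, 35, 28, 35, 28 days.
Each is the last Saturday of its month (at least one falls on the 29th or later, ruling out '4th Saturday').
October 2030 ends with Saturday 2030-10-26.
Last Saturday of November 2030: 2030-11-30.
Last Saturday of December 2030: 2030-12-28.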